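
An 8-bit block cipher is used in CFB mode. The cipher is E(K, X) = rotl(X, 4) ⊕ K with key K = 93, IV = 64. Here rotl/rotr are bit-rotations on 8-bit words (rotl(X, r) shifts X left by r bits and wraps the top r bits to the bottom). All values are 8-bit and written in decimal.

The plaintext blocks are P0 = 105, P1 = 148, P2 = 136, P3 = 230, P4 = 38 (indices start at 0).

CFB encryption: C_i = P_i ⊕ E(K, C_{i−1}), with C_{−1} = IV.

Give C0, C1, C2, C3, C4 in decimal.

C0 = 48, C1 = 202, C2 = 121, C3 = 44, C4 = 185

C0: E(K, 64) = 89; 105 ⊕ 89 = 48.
C1: E(K, 48) = 94; 148 ⊕ 94 = 202.
C2: E(K, 202) = 241; 136 ⊕ 241 = 121.
C3: E(K, 121) = 202; 230 ⊕ 202 = 44.
C4: E(K, 44) = 159; 38 ⊕ 159 = 185.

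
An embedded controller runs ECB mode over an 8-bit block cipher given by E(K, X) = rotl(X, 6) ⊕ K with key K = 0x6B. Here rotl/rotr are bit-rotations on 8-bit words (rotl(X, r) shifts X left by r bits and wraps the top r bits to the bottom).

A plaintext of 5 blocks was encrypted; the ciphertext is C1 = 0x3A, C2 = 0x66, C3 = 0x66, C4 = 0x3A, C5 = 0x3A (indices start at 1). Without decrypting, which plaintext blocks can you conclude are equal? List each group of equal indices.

P1 = P4 = P5; P2 = P3

ECB encrypts each block independently with the same key, so equal ciphertext blocks imply equal plaintext blocks.
C1 = C4 = C5 = 0x3A, so P1 = P4 = P5.
C2 = C3 = 0x66, so P2 = P3.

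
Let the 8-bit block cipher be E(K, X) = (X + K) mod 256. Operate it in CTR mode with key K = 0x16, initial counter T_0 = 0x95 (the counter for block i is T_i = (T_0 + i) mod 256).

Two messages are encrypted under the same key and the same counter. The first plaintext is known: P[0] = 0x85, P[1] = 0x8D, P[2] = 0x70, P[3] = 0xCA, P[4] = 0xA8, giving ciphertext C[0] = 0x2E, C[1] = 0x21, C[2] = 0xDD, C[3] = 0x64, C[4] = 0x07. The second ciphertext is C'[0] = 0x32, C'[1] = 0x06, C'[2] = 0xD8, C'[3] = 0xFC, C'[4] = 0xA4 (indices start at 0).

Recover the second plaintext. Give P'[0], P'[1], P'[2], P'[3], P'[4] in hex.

In CTR with a reused counter, both messages share the same keystream S_i, so C_i ⊕ C'_i = P_i ⊕ P'_i and thus P'_i = P_i ⊕ C_i ⊕ C'_i.
P'[0]: 0x85 ⊕ 0x2E ⊕ 0x32 = 0x99.
P'[1]: 0x8D ⊕ 0x21 ⊕ 0x06 = 0xAA.
P'[2]: 0x70 ⊕ 0xDD ⊕ 0xD8 = 0x75.
P'[3]: 0xCA ⊕ 0x64 ⊕ 0xFC = 0x52.
P'[4]: 0xA8 ⊕ 0x07 ⊕ 0xA4 = 0x0B.

P'[0] = 0x99, P'[1] = 0xAA, P'[2] = 0x75, P'[3] = 0x52, P'[4] = 0x0B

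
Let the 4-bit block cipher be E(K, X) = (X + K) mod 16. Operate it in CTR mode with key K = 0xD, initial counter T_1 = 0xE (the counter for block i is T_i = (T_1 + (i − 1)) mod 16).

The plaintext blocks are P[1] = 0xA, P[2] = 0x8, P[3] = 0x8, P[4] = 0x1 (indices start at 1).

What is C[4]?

CTR encryption: S_i = E(K, T_i) where T_i is the counter for block i; C_i = P_i ⊕ S_i.
C[1]: T = 0xE, S = E(K, T) = 0xB; 0xA ⊕ 0xB = 0x1.
C[2]: T = 0xF, S = E(K, T) = 0xC; 0x8 ⊕ 0xC = 0x4.
C[3]: T = 0x0, S = E(K, T) = 0xD; 0x8 ⊕ 0xD = 0x5.
C[4]: T = 0x1, S = E(K, T) = 0xE; 0x1 ⊕ 0xE = 0xF.

C[4] = 0xF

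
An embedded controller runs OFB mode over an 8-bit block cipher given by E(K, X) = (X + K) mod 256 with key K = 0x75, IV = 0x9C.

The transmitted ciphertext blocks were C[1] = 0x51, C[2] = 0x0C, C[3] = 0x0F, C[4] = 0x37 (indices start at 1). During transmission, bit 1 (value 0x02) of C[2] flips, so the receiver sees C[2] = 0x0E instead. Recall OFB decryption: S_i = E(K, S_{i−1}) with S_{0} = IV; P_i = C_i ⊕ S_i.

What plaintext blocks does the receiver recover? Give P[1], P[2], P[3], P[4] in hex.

Only C[2] changed, to 0x0E. In OFB, a change in C_i flips the same bit in P_i only; the keystream is unaffected. Decrypting the received ciphertext:
P[1]: S = E(K, 0x9C) = 0x11; 0x51 ⊕ 0x11 = 0x40.
P[2]: S = E(K, 0x11) = 0x86; 0x0E ⊕ 0x86 = 0x88.
P[3]: S = E(K, 0x86) = 0xFB; 0x0F ⊕ 0xFB = 0xF4.
P[4]: S = E(K, 0xFB) = 0x70; 0x37 ⊕ 0x70 = 0x47.
Blocks that differ from the original plaintext: P[2].

P[1] = 0x40, P[2] = 0x88, P[3] = 0xF4, P[4] = 0x47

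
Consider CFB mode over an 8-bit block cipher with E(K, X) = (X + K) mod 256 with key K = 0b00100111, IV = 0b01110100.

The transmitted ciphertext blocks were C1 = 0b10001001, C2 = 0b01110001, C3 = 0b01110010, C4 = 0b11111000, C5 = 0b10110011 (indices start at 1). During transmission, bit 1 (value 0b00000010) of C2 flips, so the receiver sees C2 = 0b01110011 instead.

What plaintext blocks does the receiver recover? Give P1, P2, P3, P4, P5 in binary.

CFB decryption: P_i = C_i ⊕ E(K, C_{i−1}), with C_{0} = IV.
Only C2 changed, to 0b01110011. In CFB, a change in C_i flips the same bit in P_i and garbles P_{i+1}. Decrypting the received ciphertext:
P1: E(K, 0b01110100) = 0b10011011; 0b10001001 ⊕ 0b10011011 = 0b00010010.
P2: E(K, 0b10001001) = 0b10110000; 0b01110011 ⊕ 0b10110000 = 0b11000011.
P3: E(K, 0b01110011) = 0b10011010; 0b01110010 ⊕ 0b10011010 = 0b11101000.
P4: E(K, 0b01110010) = 0b10011001; 0b11111000 ⊕ 0b10011001 = 0b01100001.
P5: E(K, 0b11111000) = 0b00011111; 0b10110011 ⊕ 0b00011111 = 0b10101100.
Blocks that differ from the original plaintext: P2, P3.

P1 = 0b00010010, P2 = 0b11000011, P3 = 0b11101000, P4 = 0b01100001, P5 = 0b10101100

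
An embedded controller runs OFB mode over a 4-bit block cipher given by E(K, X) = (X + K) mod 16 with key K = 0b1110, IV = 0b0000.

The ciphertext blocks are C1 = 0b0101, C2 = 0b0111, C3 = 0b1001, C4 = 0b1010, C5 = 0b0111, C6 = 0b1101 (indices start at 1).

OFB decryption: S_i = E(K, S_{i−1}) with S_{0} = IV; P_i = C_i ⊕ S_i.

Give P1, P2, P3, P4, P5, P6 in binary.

P1 = 0b1011, P2 = 0b1011, P3 = 0b0011, P4 = 0b0010, P5 = 0b0001, P6 = 0b1001

P1: S = E(K, 0b0000) = 0b1110; 0b0101 ⊕ 0b1110 = 0b1011.
P2: S = E(K, 0b1110) = 0b1100; 0b0111 ⊕ 0b1100 = 0b1011.
P3: S = E(K, 0b1100) = 0b1010; 0b1001 ⊕ 0b1010 = 0b0011.
P4: S = E(K, 0b1010) = 0b1000; 0b1010 ⊕ 0b1000 = 0b0010.
P5: S = E(K, 0b1000) = 0b0110; 0b0111 ⊕ 0b0110 = 0b0001.
P6: S = E(K, 0b0110) = 0b0100; 0b1101 ⊕ 0b0100 = 0b1001.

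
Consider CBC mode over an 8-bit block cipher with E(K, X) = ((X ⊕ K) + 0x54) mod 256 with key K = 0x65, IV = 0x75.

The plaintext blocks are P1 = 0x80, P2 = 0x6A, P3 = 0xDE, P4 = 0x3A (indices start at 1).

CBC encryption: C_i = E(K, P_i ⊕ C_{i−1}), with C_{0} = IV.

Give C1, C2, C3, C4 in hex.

C1: P1 ⊕ 0x75 = 0xF5; E(K, 0xF5) = 0xE4.
C2: P2 ⊕ 0xE4 = 0x8E; E(K, 0x8E) = 0x3F.
C3: P3 ⊕ 0x3F = 0xE1; E(K, 0xE1) = 0xD8.
C4: P4 ⊕ 0xD8 = 0xE2; E(K, 0xE2) = 0xDB.

C1 = 0xE4, C2 = 0x3F, C3 = 0xD8, C4 = 0xDB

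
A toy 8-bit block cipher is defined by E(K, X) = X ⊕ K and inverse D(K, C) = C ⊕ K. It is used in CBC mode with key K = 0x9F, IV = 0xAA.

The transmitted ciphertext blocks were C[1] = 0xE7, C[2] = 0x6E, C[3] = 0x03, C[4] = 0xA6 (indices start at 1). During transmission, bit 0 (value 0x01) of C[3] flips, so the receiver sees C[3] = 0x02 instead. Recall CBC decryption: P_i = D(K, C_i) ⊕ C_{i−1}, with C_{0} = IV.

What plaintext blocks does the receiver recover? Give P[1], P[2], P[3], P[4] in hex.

P[1] = 0xD2, P[2] = 0x16, P[3] = 0xF3, P[4] = 0x3B

Only C[3] changed, to 0x02. In CBC, a change in C_i garbles P_i and flips the same bit in P_{i+1}. Decrypting the received ciphertext:
P[1]: D(K, 0xE7) = 0x78; 0x78 ⊕ 0xAA = 0xD2.
P[2]: D(K, 0x6E) = 0xF1; 0xF1 ⊕ 0xE7 = 0x16.
P[3]: D(K, 0x02) = 0x9D; 0x9D ⊕ 0x6E = 0xF3.
P[4]: D(K, 0xA6) = 0x39; 0x39 ⊕ 0x02 = 0x3B.
Blocks that differ from the original plaintext: P[3], P[4].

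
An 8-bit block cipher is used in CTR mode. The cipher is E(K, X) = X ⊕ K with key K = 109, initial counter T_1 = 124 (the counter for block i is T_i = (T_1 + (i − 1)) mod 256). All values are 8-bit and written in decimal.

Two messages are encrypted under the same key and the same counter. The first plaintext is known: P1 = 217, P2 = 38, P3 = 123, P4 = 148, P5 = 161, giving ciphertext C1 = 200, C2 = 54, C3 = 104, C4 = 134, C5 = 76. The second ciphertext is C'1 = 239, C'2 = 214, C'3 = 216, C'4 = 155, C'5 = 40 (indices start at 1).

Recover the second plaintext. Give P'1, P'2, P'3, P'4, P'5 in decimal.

P'1 = 254, P'2 = 198, P'3 = 203, P'4 = 137, P'5 = 197

In CTR with a reused counter, both messages share the same keystream S_i, so C_i ⊕ C'_i = P_i ⊕ P'_i and thus P'_i = P_i ⊕ C_i ⊕ C'_i.
P'1: 217 ⊕ 200 ⊕ 239 = 254.
P'2: 38 ⊕ 54 ⊕ 214 = 198.
P'3: 123 ⊕ 104 ⊕ 216 = 203.
P'4: 148 ⊕ 134 ⊕ 155 = 137.
P'5: 161 ⊕ 76 ⊕ 40 = 197.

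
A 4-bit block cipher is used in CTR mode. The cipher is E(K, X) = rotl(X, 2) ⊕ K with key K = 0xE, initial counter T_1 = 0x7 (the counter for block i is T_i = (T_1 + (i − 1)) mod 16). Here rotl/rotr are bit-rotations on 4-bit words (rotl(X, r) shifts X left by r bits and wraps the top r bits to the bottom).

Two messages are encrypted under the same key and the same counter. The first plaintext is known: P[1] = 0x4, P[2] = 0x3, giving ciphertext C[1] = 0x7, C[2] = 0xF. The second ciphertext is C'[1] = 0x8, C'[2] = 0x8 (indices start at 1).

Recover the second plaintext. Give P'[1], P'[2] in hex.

P'[1] = 0xB, P'[2] = 0x4

In CTR with a reused counter, both messages share the same keystream S_i, so C_i ⊕ C'_i = P_i ⊕ P'_i and thus P'_i = P_i ⊕ C_i ⊕ C'_i.
P'[1]: 0x4 ⊕ 0x7 ⊕ 0x8 = 0xB.
P'[2]: 0x3 ⊕ 0xF ⊕ 0x8 = 0x4.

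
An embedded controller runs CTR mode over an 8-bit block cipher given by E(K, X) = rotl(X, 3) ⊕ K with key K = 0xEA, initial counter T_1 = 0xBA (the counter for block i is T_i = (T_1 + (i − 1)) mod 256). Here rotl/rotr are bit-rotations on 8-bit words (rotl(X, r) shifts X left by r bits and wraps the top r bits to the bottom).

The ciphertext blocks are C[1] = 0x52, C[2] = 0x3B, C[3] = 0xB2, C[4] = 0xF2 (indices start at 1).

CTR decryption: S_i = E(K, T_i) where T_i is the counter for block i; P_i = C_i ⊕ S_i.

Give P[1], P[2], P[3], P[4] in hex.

P[1] = 0x6D, P[2] = 0x0C, P[3] = 0xBD, P[4] = 0xF5

P[1]: T = 0xBA, S = E(K, T) = 0x3F; 0x52 ⊕ 0x3F = 0x6D.
P[2]: T = 0xBB, S = E(K, T) = 0x37; 0x3B ⊕ 0x37 = 0x0C.
P[3]: T = 0xBC, S = E(K, T) = 0x0F; 0xB2 ⊕ 0x0F = 0xBD.
P[4]: T = 0xBD, S = E(K, T) = 0x07; 0xF2 ⊕ 0x07 = 0xF5.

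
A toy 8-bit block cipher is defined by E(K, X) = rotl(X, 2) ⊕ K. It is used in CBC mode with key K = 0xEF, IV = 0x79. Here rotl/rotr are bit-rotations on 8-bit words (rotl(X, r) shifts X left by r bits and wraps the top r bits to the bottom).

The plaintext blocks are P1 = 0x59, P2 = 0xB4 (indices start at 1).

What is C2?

C2 = 0x80

CBC encryption: C_i = E(K, P_i ⊕ C_{i−1}), with C_{0} = IV.
C1: P1 ⊕ 0x79 = 0x20; E(K, 0x20) = 0x6F.
C2: P2 ⊕ 0x6F = 0xDB; E(K, 0xDB) = 0x80.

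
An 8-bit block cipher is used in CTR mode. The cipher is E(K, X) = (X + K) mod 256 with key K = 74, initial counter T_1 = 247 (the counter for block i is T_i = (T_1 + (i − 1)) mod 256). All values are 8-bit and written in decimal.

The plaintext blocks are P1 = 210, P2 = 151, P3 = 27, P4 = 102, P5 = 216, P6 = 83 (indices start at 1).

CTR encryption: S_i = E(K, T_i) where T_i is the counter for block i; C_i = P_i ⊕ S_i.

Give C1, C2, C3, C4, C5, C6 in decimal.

C1: T = 247, S = E(K, T) = 65; 210 ⊕ 65 = 147.
C2: T = 248, S = E(K, T) = 66; 151 ⊕ 66 = 213.
C3: T = 249, S = E(K, T) = 67; 27 ⊕ 67 = 88.
C4: T = 250, S = E(K, T) = 68; 102 ⊕ 68 = 34.
C5: T = 251, S = E(K, T) = 69; 216 ⊕ 69 = 157.
C6: T = 252, S = E(K, T) = 70; 83 ⊕ 70 = 21.

C1 = 147, C2 = 213, C3 = 88, C4 = 34, C5 = 157, C6 = 21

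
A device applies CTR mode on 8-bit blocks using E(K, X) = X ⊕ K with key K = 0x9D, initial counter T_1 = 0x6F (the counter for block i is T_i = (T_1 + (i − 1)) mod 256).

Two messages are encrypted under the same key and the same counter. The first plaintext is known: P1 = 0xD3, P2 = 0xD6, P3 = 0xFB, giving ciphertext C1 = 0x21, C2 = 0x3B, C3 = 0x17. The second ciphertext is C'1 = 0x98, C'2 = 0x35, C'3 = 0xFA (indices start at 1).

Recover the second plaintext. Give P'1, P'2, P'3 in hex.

In CTR with a reused counter, both messages share the same keystream S_i, so C_i ⊕ C'_i = P_i ⊕ P'_i and thus P'_i = P_i ⊕ C_i ⊕ C'_i.
P'1: 0xD3 ⊕ 0x21 ⊕ 0x98 = 0x6A.
P'2: 0xD6 ⊕ 0x3B ⊕ 0x35 = 0xD8.
P'3: 0xFB ⊕ 0x17 ⊕ 0xFA = 0x16.

P'1 = 0x6A, P'2 = 0xD8, P'3 = 0x16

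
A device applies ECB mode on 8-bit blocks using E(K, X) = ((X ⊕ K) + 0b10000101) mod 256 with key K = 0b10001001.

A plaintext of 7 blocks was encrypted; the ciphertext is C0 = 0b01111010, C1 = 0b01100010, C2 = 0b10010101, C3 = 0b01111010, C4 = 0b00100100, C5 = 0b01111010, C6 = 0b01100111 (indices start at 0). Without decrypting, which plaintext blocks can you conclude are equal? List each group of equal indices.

P0 = P3 = P5

ECB encrypts each block independently with the same key, so equal ciphertext blocks imply equal plaintext blocks.
C0 = C3 = C5 = 0b01111010, so P0 = P3 = P5.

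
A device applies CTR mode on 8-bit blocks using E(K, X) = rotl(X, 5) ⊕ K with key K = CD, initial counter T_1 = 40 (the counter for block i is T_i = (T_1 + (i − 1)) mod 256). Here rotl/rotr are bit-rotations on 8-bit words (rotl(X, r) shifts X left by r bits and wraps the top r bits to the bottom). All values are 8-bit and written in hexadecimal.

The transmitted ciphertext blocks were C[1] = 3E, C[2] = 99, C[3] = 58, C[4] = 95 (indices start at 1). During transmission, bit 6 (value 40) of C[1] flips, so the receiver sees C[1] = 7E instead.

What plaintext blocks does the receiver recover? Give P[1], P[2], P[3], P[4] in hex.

CTR decryption: S_i = E(K, T_i) where T_i is the counter for block i; P_i = C_i ⊕ S_i.
Only C[1] changed, to 7E. In CTR, a change in C_i flips the same bit in P_i only; the keystream is unaffected. Decrypting the received ciphertext:
P[1]: T = 40, S = E(K, T) = C5; 7E ⊕ C5 = BB.
P[2]: T = 41, S = E(K, T) = E5; 99 ⊕ E5 = 7C.
P[3]: T = 42, S = E(K, T) = 85; 58 ⊕ 85 = DD.
P[4]: T = 43, S = E(K, T) = A5; 95 ⊕ A5 = 30.
Blocks that differ from the original plaintext: P[1].

P[1] = BB, P[2] = 7C, P[3] = DD, P[4] = 30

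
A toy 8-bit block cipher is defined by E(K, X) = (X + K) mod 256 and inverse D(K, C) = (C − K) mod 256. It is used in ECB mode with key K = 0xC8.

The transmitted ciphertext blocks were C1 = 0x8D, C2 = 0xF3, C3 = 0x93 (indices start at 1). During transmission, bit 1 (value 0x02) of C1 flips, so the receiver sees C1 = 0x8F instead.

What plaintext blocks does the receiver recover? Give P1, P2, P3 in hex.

ECB decryption: P_i = D(K, C_i).
Only C1 changed, to 0x8F. In ECB, a change in C_i affects only P_i. Decrypting the received ciphertext:
P1: D(K, 0x8F) = 0xC7.
P2: D(K, 0xF3) = 0x2B.
P3: D(K, 0x93) = 0xCB.
Blocks that differ from the original plaintext: P1.

P1 = 0xC7, P2 = 0x2B, P3 = 0xCB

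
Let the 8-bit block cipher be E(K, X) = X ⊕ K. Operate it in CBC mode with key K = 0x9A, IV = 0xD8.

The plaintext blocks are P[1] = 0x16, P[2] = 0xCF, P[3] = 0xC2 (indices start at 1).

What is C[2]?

C[2] = 0x01

CBC encryption: C_i = E(K, P_i ⊕ C_{i−1}), with C_{0} = IV.
C[1]: P[1] ⊕ 0xD8 = 0xCE; E(K, 0xCE) = 0x54.
C[2]: P[2] ⊕ 0x54 = 0x9B; E(K, 0x9B) = 0x01.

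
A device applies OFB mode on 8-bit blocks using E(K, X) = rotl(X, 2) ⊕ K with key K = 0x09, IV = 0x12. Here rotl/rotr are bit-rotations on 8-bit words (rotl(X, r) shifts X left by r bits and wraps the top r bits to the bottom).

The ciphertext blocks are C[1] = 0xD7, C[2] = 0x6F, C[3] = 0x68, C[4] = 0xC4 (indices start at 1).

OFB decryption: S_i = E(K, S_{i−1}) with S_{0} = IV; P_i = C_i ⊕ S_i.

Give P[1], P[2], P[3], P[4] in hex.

P[1]: S = E(K, 0x12) = 0x41; 0xD7 ⊕ 0x41 = 0x96.
P[2]: S = E(K, 0x41) = 0x0C; 0x6F ⊕ 0x0C = 0x63.
P[3]: S = E(K, 0x0C) = 0x39; 0x68 ⊕ 0x39 = 0x51.
P[4]: S = E(K, 0x39) = 0xED; 0xC4 ⊕ 0xED = 0x29.

P[1] = 0x96, P[2] = 0x63, P[3] = 0x51, P[4] = 0x29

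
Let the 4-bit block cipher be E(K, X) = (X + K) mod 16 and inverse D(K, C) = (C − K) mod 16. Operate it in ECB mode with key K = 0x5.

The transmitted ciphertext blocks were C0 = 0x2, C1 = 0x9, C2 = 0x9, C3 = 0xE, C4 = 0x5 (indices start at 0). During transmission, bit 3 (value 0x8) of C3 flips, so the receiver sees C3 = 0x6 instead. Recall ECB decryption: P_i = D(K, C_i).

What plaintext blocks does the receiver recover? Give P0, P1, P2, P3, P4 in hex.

P0 = 0xD, P1 = 0x4, P2 = 0x4, P3 = 0x1, P4 = 0x0

Only C3 changed, to 0x6. In ECB, a change in C_i affects only P_i. Decrypting the received ciphertext:
P0: D(K, 0x2) = 0xD.
P1: D(K, 0x9) = 0x4.
P2: D(K, 0x9) = 0x4.
P3: D(K, 0x6) = 0x1.
P4: D(K, 0x5) = 0x0.
Blocks that differ from the original plaintext: P3.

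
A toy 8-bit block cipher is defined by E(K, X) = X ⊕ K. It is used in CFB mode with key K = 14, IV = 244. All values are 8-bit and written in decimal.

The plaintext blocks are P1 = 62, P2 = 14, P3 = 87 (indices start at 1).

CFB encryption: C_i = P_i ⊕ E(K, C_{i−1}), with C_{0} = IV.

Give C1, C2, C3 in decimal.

C1 = 196, C2 = 196, C3 = 157

C1: E(K, 244) = 250; 62 ⊕ 250 = 196.
C2: E(K, 196) = 202; 14 ⊕ 202 = 196.
C3: E(K, 196) = 202; 87 ⊕ 202 = 157.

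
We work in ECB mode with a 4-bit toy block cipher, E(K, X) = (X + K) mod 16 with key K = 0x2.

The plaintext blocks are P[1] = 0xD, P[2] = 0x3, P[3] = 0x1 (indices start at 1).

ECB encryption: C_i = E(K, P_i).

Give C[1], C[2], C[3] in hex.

C[1]: E(K, 0xD) = 0xF.
C[2]: E(K, 0x3) = 0x5.
C[3]: E(K, 0x1) = 0x3.

C[1] = 0xF, C[2] = 0x5, C[3] = 0x3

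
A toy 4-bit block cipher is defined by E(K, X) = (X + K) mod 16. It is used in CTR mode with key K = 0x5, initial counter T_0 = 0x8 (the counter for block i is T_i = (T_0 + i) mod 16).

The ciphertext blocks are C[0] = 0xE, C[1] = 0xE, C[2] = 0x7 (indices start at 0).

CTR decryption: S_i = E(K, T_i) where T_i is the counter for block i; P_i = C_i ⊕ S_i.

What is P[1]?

P[1] = 0x0

P[1]: T = 0x9, S = E(K, T) = 0xE; 0xE ⊕ 0xE = 0x0.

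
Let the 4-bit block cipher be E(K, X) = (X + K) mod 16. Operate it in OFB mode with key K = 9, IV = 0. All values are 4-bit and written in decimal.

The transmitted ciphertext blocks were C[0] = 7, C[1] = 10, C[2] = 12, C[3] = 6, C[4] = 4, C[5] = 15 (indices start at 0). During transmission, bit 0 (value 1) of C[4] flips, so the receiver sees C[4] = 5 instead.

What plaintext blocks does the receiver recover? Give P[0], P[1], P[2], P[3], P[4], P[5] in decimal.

P[0] = 14, P[1] = 8, P[2] = 7, P[3] = 2, P[4] = 8, P[5] = 9

OFB decryption: S_i = E(K, S_{i−1}) with S_{−1} = IV; P_i = C_i ⊕ S_i.
Only C[4] changed, to 5. In OFB, a change in C_i flips the same bit in P_i only; the keystream is unaffected. Decrypting the received ciphertext:
P[0]: S = E(K, 0) = 9; 7 ⊕ 9 = 14.
P[1]: S = E(K, 9) = 2; 10 ⊕ 2 = 8.
P[2]: S = E(K, 2) = 11; 12 ⊕ 11 = 7.
P[3]: S = E(K, 11) = 4; 6 ⊕ 4 = 2.
P[4]: S = E(K, 4) = 13; 5 ⊕ 13 = 8.
P[5]: S = E(K, 13) = 6; 15 ⊕ 6 = 9.
Blocks that differ from the original plaintext: P[4].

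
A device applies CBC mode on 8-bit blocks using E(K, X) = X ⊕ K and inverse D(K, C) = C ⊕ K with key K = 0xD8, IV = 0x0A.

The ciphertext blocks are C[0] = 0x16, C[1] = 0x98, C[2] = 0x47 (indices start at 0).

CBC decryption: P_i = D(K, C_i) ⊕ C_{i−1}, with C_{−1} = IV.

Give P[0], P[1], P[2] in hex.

P[0] = 0xC4, P[1] = 0x56, P[2] = 0x07

P[0]: D(K, 0x16) = 0xCE; 0xCE ⊕ 0x0A = 0xC4.
P[1]: D(K, 0x98) = 0x40; 0x40 ⊕ 0x16 = 0x56.
P[2]: D(K, 0x47) = 0x9F; 0x9F ⊕ 0x98 = 0x07.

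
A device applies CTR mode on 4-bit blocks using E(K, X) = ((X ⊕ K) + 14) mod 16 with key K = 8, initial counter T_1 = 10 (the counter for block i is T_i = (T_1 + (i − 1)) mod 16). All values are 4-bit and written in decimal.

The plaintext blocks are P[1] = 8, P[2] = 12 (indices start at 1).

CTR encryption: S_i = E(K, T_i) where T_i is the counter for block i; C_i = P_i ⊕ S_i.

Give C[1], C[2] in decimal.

C[1] = 8, C[2] = 13

C[1]: T = 10, S = E(K, T) = 0; 8 ⊕ 0 = 8.
C[2]: T = 11, S = E(K, T) = 1; 12 ⊕ 1 = 13.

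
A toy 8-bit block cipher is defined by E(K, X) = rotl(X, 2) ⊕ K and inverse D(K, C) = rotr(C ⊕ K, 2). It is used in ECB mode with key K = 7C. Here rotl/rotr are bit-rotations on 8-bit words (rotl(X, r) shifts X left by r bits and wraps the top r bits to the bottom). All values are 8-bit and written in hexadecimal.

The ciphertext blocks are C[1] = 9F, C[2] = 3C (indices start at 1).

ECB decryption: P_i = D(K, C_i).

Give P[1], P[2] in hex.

P[1] = F8, P[2] = 10

P[1]: D(K, 9F) = F8.
P[2]: D(K, 3C) = 10.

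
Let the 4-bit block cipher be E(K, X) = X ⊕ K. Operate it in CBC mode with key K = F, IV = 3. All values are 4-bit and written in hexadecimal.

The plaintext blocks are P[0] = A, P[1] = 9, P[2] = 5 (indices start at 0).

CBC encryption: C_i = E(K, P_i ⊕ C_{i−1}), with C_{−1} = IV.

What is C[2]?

C[2] = A

C[0]: P[0] ⊕ 3 = 9; E(K, 9) = 6.
C[1]: P[1] ⊕ 6 = F; E(K, F) = 0.
C[2]: P[2] ⊕ 0 = 5; E(K, 5) = A.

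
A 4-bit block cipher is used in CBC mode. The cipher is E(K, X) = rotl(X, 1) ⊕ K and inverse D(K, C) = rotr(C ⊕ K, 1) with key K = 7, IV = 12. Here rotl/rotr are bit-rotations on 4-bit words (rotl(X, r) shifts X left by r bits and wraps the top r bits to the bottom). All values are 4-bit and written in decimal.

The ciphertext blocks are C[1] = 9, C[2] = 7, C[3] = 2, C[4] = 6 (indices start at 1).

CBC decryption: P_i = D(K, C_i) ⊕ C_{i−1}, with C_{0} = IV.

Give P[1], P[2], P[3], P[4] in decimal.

P[1]: D(K, 9) = 7; 7 ⊕ 12 = 11.
P[2]: D(K, 7) = 0; 0 ⊕ 9 = 9.
P[3]: D(K, 2) = 10; 10 ⊕ 7 = 13.
P[4]: D(K, 6) = 8; 8 ⊕ 2 = 10.

P[1] = 11, P[2] = 9, P[3] = 13, P[4] = 10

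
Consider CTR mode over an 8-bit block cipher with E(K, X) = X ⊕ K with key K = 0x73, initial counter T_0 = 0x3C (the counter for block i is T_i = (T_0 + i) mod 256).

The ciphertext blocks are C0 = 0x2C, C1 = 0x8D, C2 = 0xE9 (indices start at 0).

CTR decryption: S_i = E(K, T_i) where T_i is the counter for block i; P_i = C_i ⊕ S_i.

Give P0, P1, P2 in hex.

P0 = 0x63, P1 = 0xC3, P2 = 0xA4

P0: T = 0x3C, S = E(K, T) = 0x4F; 0x2C ⊕ 0x4F = 0x63.
P1: T = 0x3D, S = E(K, T) = 0x4E; 0x8D ⊕ 0x4E = 0xC3.
P2: T = 0x3E, S = E(K, T) = 0x4D; 0xE9 ⊕ 0x4D = 0xA4.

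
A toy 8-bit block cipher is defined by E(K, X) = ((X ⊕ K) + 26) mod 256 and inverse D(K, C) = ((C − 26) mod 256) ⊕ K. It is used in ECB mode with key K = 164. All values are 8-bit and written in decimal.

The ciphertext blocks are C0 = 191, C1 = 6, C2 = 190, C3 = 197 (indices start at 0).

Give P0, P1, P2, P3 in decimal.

P0 = 1, P1 = 72, P2 = 0, P3 = 15

ECB decryption: P_i = D(K, C_i).
P0: D(K, 191) = 1.
P1: D(K, 6) = 72.
P2: D(K, 190) = 0.
P3: D(K, 197) = 15.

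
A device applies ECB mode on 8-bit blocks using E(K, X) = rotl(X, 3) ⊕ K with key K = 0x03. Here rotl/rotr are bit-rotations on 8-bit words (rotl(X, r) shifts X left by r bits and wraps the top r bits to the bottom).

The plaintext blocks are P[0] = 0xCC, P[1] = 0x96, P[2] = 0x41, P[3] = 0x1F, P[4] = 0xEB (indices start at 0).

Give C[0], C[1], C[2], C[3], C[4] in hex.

ECB encryption: C_i = E(K, P_i).
C[0]: E(K, 0xCC) = 0x65.
C[1]: E(K, 0x96) = 0xB7.
C[2]: E(K, 0x41) = 0x09.
C[3]: E(K, 0x1F) = 0xFB.
C[4]: E(K, 0xEB) = 0x5C.

C[0] = 0x65, C[1] = 0xB7, C[2] = 0x09, C[3] = 0xFB, C[4] = 0x5C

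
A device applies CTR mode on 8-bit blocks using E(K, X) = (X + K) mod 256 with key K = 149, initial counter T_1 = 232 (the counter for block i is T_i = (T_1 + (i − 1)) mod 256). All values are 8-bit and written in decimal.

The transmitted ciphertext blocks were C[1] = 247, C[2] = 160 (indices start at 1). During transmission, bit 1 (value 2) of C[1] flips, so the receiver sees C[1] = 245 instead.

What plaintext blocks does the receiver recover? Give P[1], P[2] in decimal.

CTR decryption: S_i = E(K, T_i) where T_i is the counter for block i; P_i = C_i ⊕ S_i.
Only C[1] changed, to 245. In CTR, a change in C_i flips the same bit in P_i only; the keystream is unaffected. Decrypting the received ciphertext:
P[1]: T = 232, S = E(K, T) = 125; 245 ⊕ 125 = 136.
P[2]: T = 233, S = E(K, T) = 126; 160 ⊕ 126 = 222.
Blocks that differ from the original plaintext: P[1].

P[1] = 136, P[2] = 222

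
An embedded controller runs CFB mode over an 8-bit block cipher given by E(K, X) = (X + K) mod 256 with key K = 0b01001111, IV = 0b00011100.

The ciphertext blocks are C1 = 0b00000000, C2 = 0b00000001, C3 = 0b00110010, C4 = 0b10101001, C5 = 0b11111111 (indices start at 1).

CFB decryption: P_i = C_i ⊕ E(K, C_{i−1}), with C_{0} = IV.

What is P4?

P4: E(K, 0b00110010) = 0b10000001; 0b10101001 ⊕ 0b10000001 = 0b00101000.

P4 = 0b00101000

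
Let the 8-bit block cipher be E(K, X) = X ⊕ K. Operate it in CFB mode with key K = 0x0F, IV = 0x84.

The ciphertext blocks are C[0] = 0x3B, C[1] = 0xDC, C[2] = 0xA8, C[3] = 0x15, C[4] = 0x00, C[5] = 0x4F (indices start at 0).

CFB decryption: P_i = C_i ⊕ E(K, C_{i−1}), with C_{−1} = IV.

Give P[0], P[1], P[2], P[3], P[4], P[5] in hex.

P[0] = 0xB0, P[1] = 0xE8, P[2] = 0x7B, P[3] = 0xB2, P[4] = 0x1A, P[5] = 0x40

P[0]: E(K, 0x84) = 0x8B; 0x3B ⊕ 0x8B = 0xB0.
P[1]: E(K, 0x3B) = 0x34; 0xDC ⊕ 0x34 = 0xE8.
P[2]: E(K, 0xDC) = 0xD3; 0xA8 ⊕ 0xD3 = 0x7B.
P[3]: E(K, 0xA8) = 0xA7; 0x15 ⊕ 0xA7 = 0xB2.
P[4]: E(K, 0x15) = 0x1A; 0x00 ⊕ 0x1A = 0x1A.
P[5]: E(K, 0x00) = 0x0F; 0x4F ⊕ 0x0F = 0x40.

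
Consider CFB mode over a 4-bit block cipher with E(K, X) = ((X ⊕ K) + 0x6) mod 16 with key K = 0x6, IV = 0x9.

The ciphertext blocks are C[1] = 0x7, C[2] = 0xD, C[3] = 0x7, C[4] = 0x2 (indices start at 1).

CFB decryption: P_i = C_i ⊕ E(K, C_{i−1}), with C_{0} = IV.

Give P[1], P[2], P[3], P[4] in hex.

P[1]: E(K, 0x9) = 0x5; 0x7 ⊕ 0x5 = 0x2.
P[2]: E(K, 0x7) = 0x7; 0xD ⊕ 0x7 = 0xA.
P[3]: E(K, 0xD) = 0x1; 0x7 ⊕ 0x1 = 0x6.
P[4]: E(K, 0x7) = 0x7; 0x2 ⊕ 0x7 = 0x5.

P[1] = 0x2, P[2] = 0xA, P[3] = 0x6, P[4] = 0x5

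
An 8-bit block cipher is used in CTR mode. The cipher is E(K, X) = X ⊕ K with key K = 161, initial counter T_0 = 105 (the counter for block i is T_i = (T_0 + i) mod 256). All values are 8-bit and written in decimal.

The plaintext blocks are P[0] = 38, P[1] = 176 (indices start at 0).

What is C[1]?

CTR encryption: S_i = E(K, T_i) where T_i is the counter for block i; C_i = P_i ⊕ S_i.
C[0]: T = 105, S = E(K, T) = 200; 38 ⊕ 200 = 238.
C[1]: T = 106, S = E(K, T) = 203; 176 ⊕ 203 = 123.

C[1] = 123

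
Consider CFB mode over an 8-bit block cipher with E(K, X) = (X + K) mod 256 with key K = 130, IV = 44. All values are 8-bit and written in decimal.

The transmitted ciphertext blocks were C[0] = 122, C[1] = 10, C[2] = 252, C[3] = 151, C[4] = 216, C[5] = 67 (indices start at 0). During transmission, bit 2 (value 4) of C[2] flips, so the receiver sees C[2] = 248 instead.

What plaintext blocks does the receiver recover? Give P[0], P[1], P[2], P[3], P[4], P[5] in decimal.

CFB decryption: P_i = C_i ⊕ E(K, C_{i−1}), with C_{−1} = IV.
Only C[2] changed, to 248. In CFB, a change in C_i flips the same bit in P_i and garbles P_{i+1}. Decrypting the received ciphertext:
P[0]: E(K, 44) = 174; 122 ⊕ 174 = 212.
P[1]: E(K, 122) = 252; 10 ⊕ 252 = 246.
P[2]: E(K, 10) = 140; 248 ⊕ 140 = 116.
P[3]: E(K, 248) = 122; 151 ⊕ 122 = 237.
P[4]: E(K, 151) = 25; 216 ⊕ 25 = 193.
P[5]: E(K, 216) = 90; 67 ⊕ 90 = 25.
Blocks that differ from the original plaintext: P[2], P[3].

P[0] = 212, P[1] = 246, P[2] = 116, P[3] = 237, P[4] = 193, P[5] = 25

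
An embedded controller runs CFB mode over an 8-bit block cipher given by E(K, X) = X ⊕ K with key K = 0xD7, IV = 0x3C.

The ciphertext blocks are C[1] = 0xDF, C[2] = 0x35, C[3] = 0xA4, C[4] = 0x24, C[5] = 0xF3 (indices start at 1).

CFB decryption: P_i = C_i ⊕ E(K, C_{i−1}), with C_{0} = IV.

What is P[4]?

P[4] = 0x57

P[4]: E(K, 0xA4) = 0x73; 0x24 ⊕ 0x73 = 0x57.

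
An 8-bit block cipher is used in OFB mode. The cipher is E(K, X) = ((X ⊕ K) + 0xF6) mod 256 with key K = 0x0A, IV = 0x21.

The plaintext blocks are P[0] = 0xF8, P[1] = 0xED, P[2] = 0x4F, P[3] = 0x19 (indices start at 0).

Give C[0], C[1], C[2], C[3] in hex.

C[0] = 0xD9, C[1] = 0xCC, C[2] = 0x6E, C[3] = 0x38

OFB encryption: S_i = E(K, S_{i−1}) with S_{−1} = IV; C_i = P_i ⊕ S_i.
C[0]: S = E(K, 0x21) = 0x21; 0xF8 ⊕ 0x21 = 0xD9.
C[1]: S = E(K, 0x21) = 0x21; 0xED ⊕ 0x21 = 0xCC.
C[2]: S = E(K, 0x21) = 0x21; 0x4F ⊕ 0x21 = 0x6E.
C[3]: S = E(K, 0x21) = 0x21; 0x19 ⊕ 0x21 = 0x38.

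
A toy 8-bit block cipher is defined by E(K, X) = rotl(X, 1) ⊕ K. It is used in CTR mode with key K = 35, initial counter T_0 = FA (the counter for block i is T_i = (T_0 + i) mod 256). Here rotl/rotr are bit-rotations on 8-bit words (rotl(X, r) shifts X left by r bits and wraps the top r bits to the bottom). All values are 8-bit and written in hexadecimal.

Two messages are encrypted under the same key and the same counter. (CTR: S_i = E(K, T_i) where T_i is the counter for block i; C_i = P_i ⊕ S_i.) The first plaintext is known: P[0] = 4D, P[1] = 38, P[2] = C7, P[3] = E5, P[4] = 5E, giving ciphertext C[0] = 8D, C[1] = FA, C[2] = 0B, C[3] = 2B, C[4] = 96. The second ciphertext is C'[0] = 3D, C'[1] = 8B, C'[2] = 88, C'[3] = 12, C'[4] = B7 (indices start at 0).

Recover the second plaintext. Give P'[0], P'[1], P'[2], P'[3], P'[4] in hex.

P'[0] = FD, P'[1] = 49, P'[2] = 44, P'[3] = DC, P'[4] = 7F

In CTR with a reused counter, both messages share the same keystream S_i, so C_i ⊕ C'_i = P_i ⊕ P'_i and thus P'_i = P_i ⊕ C_i ⊕ C'_i.
P'[0]: 4D ⊕ 8D ⊕ 3D = FD.
P'[1]: 38 ⊕ FA ⊕ 8B = 49.
P'[2]: C7 ⊕ 0B ⊕ 88 = 44.
P'[3]: E5 ⊕ 2B ⊕ 12 = DC.
P'[4]: 5E ⊕ 96 ⊕ B7 = 7F.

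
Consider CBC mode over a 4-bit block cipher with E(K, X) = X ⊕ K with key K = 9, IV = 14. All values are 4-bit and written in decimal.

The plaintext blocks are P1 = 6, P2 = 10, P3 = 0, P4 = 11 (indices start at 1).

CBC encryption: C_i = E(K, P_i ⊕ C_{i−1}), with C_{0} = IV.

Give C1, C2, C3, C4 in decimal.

C1 = 1, C2 = 2, C3 = 11, C4 = 9

C1: P1 ⊕ 14 = 8; E(K, 8) = 1.
C2: P2 ⊕ 1 = 11; E(K, 11) = 2.
C3: P3 ⊕ 2 = 2; E(K, 2) = 11.
C4: P4 ⊕ 11 = 0; E(K, 0) = 9.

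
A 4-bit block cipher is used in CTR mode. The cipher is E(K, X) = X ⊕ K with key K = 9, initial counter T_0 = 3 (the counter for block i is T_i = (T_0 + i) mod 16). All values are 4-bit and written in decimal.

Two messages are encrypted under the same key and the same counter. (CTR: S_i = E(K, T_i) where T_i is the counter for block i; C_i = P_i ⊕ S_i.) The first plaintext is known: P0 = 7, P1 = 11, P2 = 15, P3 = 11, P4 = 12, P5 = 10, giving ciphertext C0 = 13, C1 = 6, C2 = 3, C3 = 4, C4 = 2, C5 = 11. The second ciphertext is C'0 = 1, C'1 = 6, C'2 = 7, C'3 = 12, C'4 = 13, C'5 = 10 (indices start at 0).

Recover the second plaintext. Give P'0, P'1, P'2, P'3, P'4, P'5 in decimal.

In CTR with a reused counter, both messages share the same keystream S_i, so C_i ⊕ C'_i = P_i ⊕ P'_i and thus P'_i = P_i ⊕ C_i ⊕ C'_i.
P'0: 7 ⊕ 13 ⊕ 1 = 11.
P'1: 11 ⊕ 6 ⊕ 6 = 11.
P'2: 15 ⊕ 3 ⊕ 7 = 11.
P'3: 11 ⊕ 4 ⊕ 12 = 3.
P'4: 12 ⊕ 2 ⊕ 13 = 3.
P'5: 10 ⊕ 11 ⊕ 10 = 11.

P'0 = 11, P'1 = 11, P'2 = 11, P'3 = 3, P'4 = 3, P'5 = 11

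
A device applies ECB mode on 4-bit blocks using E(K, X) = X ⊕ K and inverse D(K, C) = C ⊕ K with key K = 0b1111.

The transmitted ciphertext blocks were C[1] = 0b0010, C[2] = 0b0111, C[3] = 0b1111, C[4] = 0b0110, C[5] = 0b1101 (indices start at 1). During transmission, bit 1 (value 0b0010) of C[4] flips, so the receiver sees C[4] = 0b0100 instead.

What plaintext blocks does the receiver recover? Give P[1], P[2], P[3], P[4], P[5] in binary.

P[1] = 0b1101, P[2] = 0b1000, P[3] = 0b0000, P[4] = 0b1011, P[5] = 0b0010

ECB decryption: P_i = D(K, C_i).
Only C[4] changed, to 0b0100. In ECB, a change in C_i affects only P_i. Decrypting the received ciphertext:
P[1]: D(K, 0b0010) = 0b1101.
P[2]: D(K, 0b0111) = 0b1000.
P[3]: D(K, 0b1111) = 0b0000.
P[4]: D(K, 0b0100) = 0b1011.
P[5]: D(K, 0b1101) = 0b0010.
Blocks that differ from the original plaintext: P[4].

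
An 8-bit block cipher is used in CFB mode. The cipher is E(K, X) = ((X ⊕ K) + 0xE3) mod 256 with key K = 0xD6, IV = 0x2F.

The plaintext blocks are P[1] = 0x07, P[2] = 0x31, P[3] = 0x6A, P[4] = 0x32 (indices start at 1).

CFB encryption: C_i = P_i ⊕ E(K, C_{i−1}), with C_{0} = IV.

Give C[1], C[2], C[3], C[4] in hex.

C[1] = 0xDB, C[2] = 0xC1, C[3] = 0x90, C[4] = 0x1B

C[1]: E(K, 0x2F) = 0xDC; 0x07 ⊕ 0xDC = 0xDB.
C[2]: E(K, 0xDB) = 0xF0; 0x31 ⊕ 0xF0 = 0xC1.
C[3]: E(K, 0xC1) = 0xFA; 0x6A ⊕ 0xFA = 0x90.
C[4]: E(K, 0x90) = 0x29; 0x32 ⊕ 0x29 = 0x1B.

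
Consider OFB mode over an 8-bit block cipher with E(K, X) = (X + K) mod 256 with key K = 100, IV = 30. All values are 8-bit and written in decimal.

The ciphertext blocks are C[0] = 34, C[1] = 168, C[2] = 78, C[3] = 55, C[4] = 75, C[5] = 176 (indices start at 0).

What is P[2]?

OFB decryption: S_i = E(K, S_{i−1}) with S_{−1} = IV; P_i = C_i ⊕ S_i.
P[0]: S = E(K, 30) = 130; 34 ⊕ 130 = 160.
P[1]: S = E(K, 130) = 230; 168 ⊕ 230 = 78.
P[2]: S = E(K, 230) = 74; 78 ⊕ 74 = 4.

P[2] = 4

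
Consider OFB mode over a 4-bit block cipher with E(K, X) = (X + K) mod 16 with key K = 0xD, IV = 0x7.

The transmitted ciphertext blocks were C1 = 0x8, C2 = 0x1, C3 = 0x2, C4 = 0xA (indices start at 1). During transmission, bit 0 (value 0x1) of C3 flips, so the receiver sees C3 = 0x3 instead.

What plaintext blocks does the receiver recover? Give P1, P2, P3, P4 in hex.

P1 = 0xC, P2 = 0x0, P3 = 0xD, P4 = 0x1

OFB decryption: S_i = E(K, S_{i−1}) with S_{0} = IV; P_i = C_i ⊕ S_i.
Only C3 changed, to 0x3. In OFB, a change in C_i flips the same bit in P_i only; the keystream is unaffected. Decrypting the received ciphertext:
P1: S = E(K, 0x7) = 0x4; 0x8 ⊕ 0x4 = 0xC.
P2: S = E(K, 0x4) = 0x1; 0x1 ⊕ 0x1 = 0x0.
P3: S = E(K, 0x1) = 0xE; 0x3 ⊕ 0xE = 0xD.
P4: S = E(K, 0xE) = 0xB; 0xA ⊕ 0xB = 0x1.
Blocks that differ from the original plaintext: P3.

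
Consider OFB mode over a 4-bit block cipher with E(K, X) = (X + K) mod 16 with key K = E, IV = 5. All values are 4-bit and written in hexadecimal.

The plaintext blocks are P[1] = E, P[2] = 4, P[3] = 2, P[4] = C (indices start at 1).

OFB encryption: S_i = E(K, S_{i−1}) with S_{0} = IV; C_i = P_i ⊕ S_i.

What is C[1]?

C[1]: S = E(K, 5) = 3; E ⊕ 3 = D.

C[1] = D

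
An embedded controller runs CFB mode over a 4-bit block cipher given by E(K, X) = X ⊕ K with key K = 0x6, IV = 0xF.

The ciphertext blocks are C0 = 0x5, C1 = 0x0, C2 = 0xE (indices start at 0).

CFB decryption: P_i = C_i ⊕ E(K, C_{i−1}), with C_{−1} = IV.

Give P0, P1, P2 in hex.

P0: E(K, 0xF) = 0x9; 0x5 ⊕ 0x9 = 0xC.
P1: E(K, 0x5) = 0x3; 0x0 ⊕ 0x3 = 0x3.
P2: E(K, 0x0) = 0x6; 0xE ⊕ 0x6 = 0x8.

P0 = 0xC, P1 = 0x3, P2 = 0x8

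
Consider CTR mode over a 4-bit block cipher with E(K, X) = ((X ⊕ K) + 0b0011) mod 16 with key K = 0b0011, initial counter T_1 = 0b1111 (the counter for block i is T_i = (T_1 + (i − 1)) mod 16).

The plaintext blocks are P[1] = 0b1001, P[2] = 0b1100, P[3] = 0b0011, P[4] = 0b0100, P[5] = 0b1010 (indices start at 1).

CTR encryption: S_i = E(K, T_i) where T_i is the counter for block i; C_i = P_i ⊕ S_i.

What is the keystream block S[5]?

C[1]: T = 0b1111, S = E(K, T) = 0b1111; 0b1001 ⊕ 0b1111 = 0b0110.
C[2]: T = 0b0000, S = E(K, T) = 0b0110; 0b1100 ⊕ 0b0110 = 0b1010.
C[3]: T = 0b0001, S = E(K, T) = 0b0101; 0b0011 ⊕ 0b0101 = 0b0110.
C[4]: T = 0b0010, S = E(K, T) = 0b0100; 0b0100 ⊕ 0b0100 = 0b0000.
C[5]: T = 0b0011, S = E(K, T) = 0b0011; 0b1010 ⊕ 0b0011 = 0b1001.
So S[5] = 0b0011.

0b0011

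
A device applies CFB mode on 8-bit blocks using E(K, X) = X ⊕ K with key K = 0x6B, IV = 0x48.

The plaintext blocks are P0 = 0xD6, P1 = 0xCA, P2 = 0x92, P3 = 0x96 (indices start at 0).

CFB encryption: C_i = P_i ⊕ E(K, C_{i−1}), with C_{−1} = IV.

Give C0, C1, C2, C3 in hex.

C0 = 0xF5, C1 = 0x54, C2 = 0xAD, C3 = 0x50

C0: E(K, 0x48) = 0x23; 0xD6 ⊕ 0x23 = 0xF5.
C1: E(K, 0xF5) = 0x9E; 0xCA ⊕ 0x9E = 0x54.
C2: E(K, 0x54) = 0x3F; 0x92 ⊕ 0x3F = 0xAD.
C3: E(K, 0xAD) = 0xC6; 0x96 ⊕ 0xC6 = 0x50.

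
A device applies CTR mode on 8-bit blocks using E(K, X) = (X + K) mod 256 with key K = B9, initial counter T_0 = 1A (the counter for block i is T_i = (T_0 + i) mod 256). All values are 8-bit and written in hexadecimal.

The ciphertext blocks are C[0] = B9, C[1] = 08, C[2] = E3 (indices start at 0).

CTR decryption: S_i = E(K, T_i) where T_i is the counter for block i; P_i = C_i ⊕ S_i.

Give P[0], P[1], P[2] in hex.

P[0]: T = 1A, S = E(K, T) = D3; B9 ⊕ D3 = 6A.
P[1]: T = 1B, S = E(K, T) = D4; 08 ⊕ D4 = DC.
P[2]: T = 1C, S = E(K, T) = D5; E3 ⊕ D5 = 36.

P[0] = 6A, P[1] = DC, P[2] = 36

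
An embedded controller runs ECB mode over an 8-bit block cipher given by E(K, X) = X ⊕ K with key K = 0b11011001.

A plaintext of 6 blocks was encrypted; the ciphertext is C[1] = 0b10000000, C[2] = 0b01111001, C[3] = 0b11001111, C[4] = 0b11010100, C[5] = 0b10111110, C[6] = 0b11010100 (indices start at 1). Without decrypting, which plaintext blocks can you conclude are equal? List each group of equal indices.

P[4] = P[6]

ECB encrypts each block independently with the same key, so equal ciphertext blocks imply equal plaintext blocks.
C[4] = C[6] = 0b11010100, so P[4] = P[6].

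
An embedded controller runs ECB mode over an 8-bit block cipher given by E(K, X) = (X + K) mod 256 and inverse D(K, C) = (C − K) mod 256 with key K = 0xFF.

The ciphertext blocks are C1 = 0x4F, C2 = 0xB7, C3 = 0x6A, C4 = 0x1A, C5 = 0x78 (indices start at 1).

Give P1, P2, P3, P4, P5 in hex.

P1 = 0x50, P2 = 0xB8, P3 = 0x6B, P4 = 0x1B, P5 = 0x79

ECB decryption: P_i = D(K, C_i).
P1: D(K, 0x4F) = 0x50.
P2: D(K, 0xB7) = 0xB8.
P3: D(K, 0x6A) = 0x6B.
P4: D(K, 0x1A) = 0x1B.
P5: D(K, 0x78) = 0x79.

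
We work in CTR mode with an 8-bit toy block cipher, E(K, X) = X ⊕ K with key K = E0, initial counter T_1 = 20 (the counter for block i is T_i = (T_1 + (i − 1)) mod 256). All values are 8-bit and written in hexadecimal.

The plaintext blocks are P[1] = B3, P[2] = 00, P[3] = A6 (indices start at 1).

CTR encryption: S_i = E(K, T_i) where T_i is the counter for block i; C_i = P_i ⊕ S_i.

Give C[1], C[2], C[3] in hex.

C[1] = 73, C[2] = C1, C[3] = 64

C[1]: T = 20, S = E(K, T) = C0; B3 ⊕ C0 = 73.
C[2]: T = 21, S = E(K, T) = C1; 00 ⊕ C1 = C1.
C[3]: T = 22, S = E(K, T) = C2; A6 ⊕ C2 = 64.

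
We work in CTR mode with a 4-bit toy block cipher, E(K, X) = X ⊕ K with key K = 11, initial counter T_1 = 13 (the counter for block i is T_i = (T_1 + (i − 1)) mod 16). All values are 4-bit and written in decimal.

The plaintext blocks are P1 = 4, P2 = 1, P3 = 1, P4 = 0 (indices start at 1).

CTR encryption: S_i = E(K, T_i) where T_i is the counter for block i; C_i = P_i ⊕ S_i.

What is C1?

C1 = 2

C1: T = 13, S = E(K, T) = 6; 4 ⊕ 6 = 2.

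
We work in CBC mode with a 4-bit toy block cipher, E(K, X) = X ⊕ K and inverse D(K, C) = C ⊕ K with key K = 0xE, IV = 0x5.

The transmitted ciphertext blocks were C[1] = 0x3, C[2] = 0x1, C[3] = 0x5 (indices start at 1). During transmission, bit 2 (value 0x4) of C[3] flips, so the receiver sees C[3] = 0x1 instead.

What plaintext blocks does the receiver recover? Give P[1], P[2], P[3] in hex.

CBC decryption: P_i = D(K, C_i) ⊕ C_{i−1}, with C_{0} = IV.
Only C[3] changed, to 0x1. In CBC, a change in C_i garbles P_i and flips the same bit in P_{i+1}. Decrypting the received ciphertext:
P[1]: D(K, 0x3) = 0xD; 0xD ⊕ 0x5 = 0x8.
P[2]: D(K, 0x1) = 0xF; 0xF ⊕ 0x3 = 0xC.
P[3]: D(K, 0x1) = 0xF; 0xF ⊕ 0x1 = 0xE.
Blocks that differ from the original plaintext: P[3].

P[1] = 0x8, P[2] = 0xC, P[3] = 0xE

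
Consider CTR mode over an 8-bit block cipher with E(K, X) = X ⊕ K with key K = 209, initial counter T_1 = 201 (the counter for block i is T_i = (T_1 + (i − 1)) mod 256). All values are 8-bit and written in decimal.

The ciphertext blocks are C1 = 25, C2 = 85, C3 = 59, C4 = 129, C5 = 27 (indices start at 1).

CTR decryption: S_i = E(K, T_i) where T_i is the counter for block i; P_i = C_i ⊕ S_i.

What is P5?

P5: T = 205, S = E(K, T) = 28; 27 ⊕ 28 = 7.

P5 = 7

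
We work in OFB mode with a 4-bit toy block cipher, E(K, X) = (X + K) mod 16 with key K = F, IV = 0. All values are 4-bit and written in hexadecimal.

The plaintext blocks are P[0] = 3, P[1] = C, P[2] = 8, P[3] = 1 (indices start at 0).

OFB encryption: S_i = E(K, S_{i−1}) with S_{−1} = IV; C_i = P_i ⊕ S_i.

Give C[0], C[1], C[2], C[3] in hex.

C[0] = C, C[1] = 2, C[2] = 5, C[3] = D

C[0]: S = E(K, 0) = F; 3 ⊕ F = C.
C[1]: S = E(K, F) = E; C ⊕ E = 2.
C[2]: S = E(K, E) = D; 8 ⊕ D = 5.
C[3]: S = E(K, D) = C; 1 ⊕ C = D.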